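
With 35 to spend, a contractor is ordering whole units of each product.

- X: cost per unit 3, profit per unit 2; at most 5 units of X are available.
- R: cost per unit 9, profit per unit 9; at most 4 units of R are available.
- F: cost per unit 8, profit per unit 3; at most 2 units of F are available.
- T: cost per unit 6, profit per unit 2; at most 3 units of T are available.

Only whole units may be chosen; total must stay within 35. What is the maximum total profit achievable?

This is a bounded integer knapsack.
R has the best ratio (9/9); taking only R gives at most 3×9 = 27 (stopped by the cost limit).
Mixing does better — 2×X and 3×R: cost 33 ≤ 35, profit 2·2 + 3·9 = 31.

31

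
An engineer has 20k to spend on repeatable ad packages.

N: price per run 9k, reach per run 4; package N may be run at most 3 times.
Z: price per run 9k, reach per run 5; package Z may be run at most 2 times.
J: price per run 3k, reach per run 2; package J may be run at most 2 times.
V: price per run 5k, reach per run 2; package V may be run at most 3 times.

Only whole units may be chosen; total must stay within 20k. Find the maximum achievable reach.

11

J has the best ratio (2/3); taking only J gives at most 2×2 = 4 (stopped by the supply cap of 2).
Mixing does better — 1×Z, 2×J, and 1×V: price 20 ≤ 20, reach 1·5 + 2·2 + 1·2 = 11.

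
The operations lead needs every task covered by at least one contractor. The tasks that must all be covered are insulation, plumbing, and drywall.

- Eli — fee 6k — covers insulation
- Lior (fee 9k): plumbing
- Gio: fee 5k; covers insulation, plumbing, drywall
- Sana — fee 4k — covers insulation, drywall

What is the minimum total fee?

Gio alone covers insulation, plumbing, drywall — every task.
Total fee: 5.
No cover costs less than 5.

5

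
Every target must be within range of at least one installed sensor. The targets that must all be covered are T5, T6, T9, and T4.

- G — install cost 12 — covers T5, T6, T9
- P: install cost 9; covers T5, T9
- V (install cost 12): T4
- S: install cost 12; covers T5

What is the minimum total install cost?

Choose G and V: together they cover T5, T6, T9, T4 — every target.
Total install cost: 12 + 12 = 24.
No cover costs less than 24.

24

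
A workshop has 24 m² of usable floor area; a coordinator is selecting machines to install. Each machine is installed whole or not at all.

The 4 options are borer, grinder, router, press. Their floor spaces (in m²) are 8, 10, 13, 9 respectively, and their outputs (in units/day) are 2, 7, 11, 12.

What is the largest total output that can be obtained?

23

grinder + router: floor space 10 + 13 = 23 ≤ 24, output 7 + 11 = 18.
router + press: floor space 13 + 9 = 22 ≤ 24, output 11 + 12 = 23.
grinder + press: floor space 10 + 9 = 19 ≤ 24, output 7 + 12 = 19.
Best is router and press with total output 23.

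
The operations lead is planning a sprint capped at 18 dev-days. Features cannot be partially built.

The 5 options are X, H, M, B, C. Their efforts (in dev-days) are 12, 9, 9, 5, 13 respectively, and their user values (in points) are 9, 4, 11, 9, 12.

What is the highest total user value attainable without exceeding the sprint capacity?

B + C: effort 5 + 13 = 18 ≤ 18, user value 9 + 12 = 21.
M + B: effort 9 + 5 = 14 ≤ 18, user value 11 + 9 = 20.
X + B: effort 12 + 5 = 17 ≤ 18, user value 9 + 9 = 18.
Best is B and C with total user value 21.

21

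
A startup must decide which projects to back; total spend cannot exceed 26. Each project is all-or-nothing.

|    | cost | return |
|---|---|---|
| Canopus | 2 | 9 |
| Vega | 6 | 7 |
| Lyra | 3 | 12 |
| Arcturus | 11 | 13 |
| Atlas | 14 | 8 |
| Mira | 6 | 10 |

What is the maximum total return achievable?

Canopus + Lyra + Arcturus + Mira: cost 2 + 3 + 11 + 6 = 22 ≤ 26, return 9 + 12 + 13 + 10 = 44.
Canopus + Vega + Lyra + Arcturus: cost 2 + 6 + 3 + 11 = 22 ≤ 26, return 9 + 7 + 12 + 13 = 41.
Vega + Lyra + Arcturus + Mira: cost 6 + 3 + 11 + 6 = 26 ≤ 26, return 7 + 12 + 13 + 10 = 42.
Best is Canopus, Lyra, Arcturus, and Mira with total return 44.

44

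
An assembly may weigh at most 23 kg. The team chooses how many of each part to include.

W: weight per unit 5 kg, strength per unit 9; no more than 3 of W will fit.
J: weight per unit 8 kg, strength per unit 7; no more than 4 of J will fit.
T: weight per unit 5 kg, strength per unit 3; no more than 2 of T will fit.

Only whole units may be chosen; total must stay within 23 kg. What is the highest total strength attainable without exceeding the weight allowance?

34

W has the best ratio (9/5); taking only W gives at most 3×9 = 27 (stopped by the supply cap of 3).
Mixing does better — 3×W and 1×J: weight 23 ≤ 23, strength 3·9 + 1·7 = 34.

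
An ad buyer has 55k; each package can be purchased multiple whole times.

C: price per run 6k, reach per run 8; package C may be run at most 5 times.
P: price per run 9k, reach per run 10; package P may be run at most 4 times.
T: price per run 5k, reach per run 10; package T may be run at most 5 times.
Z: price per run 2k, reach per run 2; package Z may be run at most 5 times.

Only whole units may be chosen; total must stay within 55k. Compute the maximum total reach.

90

4×C, 5×T, and 3×Z: price 55 ≤ 55, reach 4·8 + 5·10 + 3·2 = 88.
5×C and 5×T: price 55 ≤ 55, reach 5·8 + 5·10 = 90.
Best is 90.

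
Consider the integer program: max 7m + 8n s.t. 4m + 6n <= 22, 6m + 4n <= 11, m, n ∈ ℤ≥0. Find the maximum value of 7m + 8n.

16

(m,n)=(0,2): 4·0+6·2=12≤22, 6·0+4·2=8≤11, objective 16.
(m,n)=(1,1): 4·1+6·1=10≤22, 6·1+4·1=10≤11, objective 15.
Maximum is 16 at (m,n)=(0,2).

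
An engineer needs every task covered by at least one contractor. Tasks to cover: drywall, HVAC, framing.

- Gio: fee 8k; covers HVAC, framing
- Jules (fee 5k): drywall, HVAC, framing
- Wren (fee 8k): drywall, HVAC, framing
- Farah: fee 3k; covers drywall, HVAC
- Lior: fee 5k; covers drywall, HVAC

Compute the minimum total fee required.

5

This is an integer covering problem.
Jules alone covers drywall, HVAC, framing — every task.
Total fee: 5.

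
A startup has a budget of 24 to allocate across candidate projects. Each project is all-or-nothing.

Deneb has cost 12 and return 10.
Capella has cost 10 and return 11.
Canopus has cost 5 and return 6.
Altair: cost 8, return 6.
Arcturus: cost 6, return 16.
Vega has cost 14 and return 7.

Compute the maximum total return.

33

Capella + Altair + Arcturus: cost 10 + 8 + 6 = 24 ≤ 24, return 11 + 6 + 16 = 33.
Capella + Canopus + Arcturus: cost 10 + 5 + 6 = 21 ≤ 24, return 11 + 6 + 16 = 33.
The maximum return is 33; one optimal choice is Capella, Canopus, and Arcturus.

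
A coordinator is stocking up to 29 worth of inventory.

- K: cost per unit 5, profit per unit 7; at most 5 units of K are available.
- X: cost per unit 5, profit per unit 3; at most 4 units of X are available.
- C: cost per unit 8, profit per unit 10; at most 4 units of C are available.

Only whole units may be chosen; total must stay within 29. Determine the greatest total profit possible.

K has the best ratio (7/5); taking only K gives at most 5×7 = 35 (stopped by the cost limit).
Mixing does better — 4×K and 1×C: cost 28 ≤ 29, profit 4·7 + 1·10 = 38.

38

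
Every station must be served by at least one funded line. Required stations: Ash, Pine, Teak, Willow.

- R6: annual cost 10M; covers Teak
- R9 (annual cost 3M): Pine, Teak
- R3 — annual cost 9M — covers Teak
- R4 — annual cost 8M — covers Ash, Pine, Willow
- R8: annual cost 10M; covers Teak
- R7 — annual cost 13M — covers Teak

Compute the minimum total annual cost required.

11

Choose R9 and R4: together they cover Ash, Pine, Teak, Willow — every station.
Total annual cost: 3 + 8 = 11.
No cover costs less than 11.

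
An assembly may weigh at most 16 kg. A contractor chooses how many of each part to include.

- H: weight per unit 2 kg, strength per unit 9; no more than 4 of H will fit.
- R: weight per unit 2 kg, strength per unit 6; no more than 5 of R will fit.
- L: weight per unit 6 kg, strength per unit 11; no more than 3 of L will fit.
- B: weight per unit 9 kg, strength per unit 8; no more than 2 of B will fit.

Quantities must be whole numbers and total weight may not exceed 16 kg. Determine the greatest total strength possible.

60

This is a bounded integer knapsack.
H has the best ratio (9/2); taking only H gives at most 4×9 = 36 (stopped by the supply cap of 4).
Mixing does better — 4×H and 4×R: weight 16 ≤ 16, strength 4·9 + 4·6 = 60.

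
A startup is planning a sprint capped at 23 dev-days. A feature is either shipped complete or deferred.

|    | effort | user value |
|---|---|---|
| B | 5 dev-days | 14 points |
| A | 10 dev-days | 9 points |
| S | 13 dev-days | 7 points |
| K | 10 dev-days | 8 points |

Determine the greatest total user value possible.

This is a 0-1 knapsack instance.
B + S: effort 5 + 13 = 18 ≤ 23, user value 14 + 7 = 21.
B + K: effort 5 + 10 = 15 ≤ 23, user value 14 + 8 = 22.
B + A: effort 5 + 10 = 15 ≤ 23, user value 14 + 9 = 23.
Best is B and A with total user value 23.

23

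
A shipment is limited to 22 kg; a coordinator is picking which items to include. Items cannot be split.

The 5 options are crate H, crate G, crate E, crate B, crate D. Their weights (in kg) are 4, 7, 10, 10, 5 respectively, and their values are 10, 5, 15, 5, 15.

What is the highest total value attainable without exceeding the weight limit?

40

Take crate H, crate E, and crate D: weight 4 + 10 + 5 = 19 ≤ 22, value 10 + 15 + 15 = 40.
No other feasible combination does better.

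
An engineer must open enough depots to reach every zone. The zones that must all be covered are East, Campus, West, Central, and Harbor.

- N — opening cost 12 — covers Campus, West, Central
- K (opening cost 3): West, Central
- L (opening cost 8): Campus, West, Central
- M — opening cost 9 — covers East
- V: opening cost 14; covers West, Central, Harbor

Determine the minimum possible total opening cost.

31

This is a weighted set-cover instance.
The greedy cost-per-new-zone heuristic would pick K, L, M, and V for 34, but a cheaper cover exists.
Choose L, M, and V: together they cover East, Campus, West, Central, Harbor — every zone.
Total opening cost: 8 + 9 + 14 = 31.
No cover costs less than 31.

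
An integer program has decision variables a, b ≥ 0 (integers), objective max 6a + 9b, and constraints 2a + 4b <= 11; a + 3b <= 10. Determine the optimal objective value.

The continuous relaxation peaks at (5.5, 0) with value 33.00; rounding to a feasible lattice point costs some objective.
(a,b)=(5,0): 2·5+4·0=10≤11, 1·5+3·0=5≤10, objective 30.
(a,b)=(4,0): 2·4+4·0=8≤11, 1·4+3·0=4≤10, objective 24.
The best lattice point is (5,0), giving 30.

30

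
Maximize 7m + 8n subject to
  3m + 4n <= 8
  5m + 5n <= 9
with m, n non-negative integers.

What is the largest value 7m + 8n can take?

8

(m,n)=(0,1): 3·0+4·1=4≤8, 5·0+5·1=5≤9, objective 8.
(m,n)=(1,0): 3·1+4·0=3≤8, 5·1+5·0=5≤9, objective 7.
(m,n)=(0,0): 3·0+4·0=0≤8, 5·0+5·0=0≤9, objective 0.
Maximum is 8 at (m,n)=(0,1).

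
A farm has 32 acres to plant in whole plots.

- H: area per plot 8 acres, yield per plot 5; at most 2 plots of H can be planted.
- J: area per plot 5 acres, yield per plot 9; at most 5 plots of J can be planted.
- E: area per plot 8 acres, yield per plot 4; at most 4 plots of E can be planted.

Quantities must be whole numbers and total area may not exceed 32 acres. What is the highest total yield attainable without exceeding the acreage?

45

Take 5×J: area 25 ≤ 32, yield 5·9 = 45.
J has the best ratio (9/5) and is taken to its limit of 5; remaining capacity is filled optimally with the others.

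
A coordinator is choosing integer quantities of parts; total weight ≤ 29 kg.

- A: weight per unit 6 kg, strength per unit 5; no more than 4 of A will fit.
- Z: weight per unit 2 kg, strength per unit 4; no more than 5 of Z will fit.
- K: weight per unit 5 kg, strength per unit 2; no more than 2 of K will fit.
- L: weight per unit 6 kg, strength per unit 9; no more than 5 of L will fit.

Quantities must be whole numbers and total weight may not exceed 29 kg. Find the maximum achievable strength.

47

2×Z and 4×L: weight 28 ≤ 29, strength 2·4 + 4·9 = 44.
5×Z and 3×L: weight 28 ≤ 29, strength 5·4 + 3·9 = 47.
Best is 47.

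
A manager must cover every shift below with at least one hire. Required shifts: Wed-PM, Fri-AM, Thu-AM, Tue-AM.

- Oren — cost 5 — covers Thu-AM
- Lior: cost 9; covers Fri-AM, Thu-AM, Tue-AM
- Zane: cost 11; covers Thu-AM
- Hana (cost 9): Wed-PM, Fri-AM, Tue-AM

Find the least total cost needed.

14

The greedy cost-per-new-shift heuristic would pick Lior and Hana for 18, but a cheaper cover exists.
Choose Oren and Hana: together they cover Wed-PM, Fri-AM, Thu-AM, Tue-AM — every shift.
Total cost: 5 + 9 = 14.
No cover costs less than 14.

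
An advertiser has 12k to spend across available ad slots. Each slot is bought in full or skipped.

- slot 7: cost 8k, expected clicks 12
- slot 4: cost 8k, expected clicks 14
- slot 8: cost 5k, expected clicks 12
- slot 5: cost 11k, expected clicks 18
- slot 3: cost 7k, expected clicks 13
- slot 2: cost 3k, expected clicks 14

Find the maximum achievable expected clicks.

28

This is a 0-1 knapsack instance.
Allowing fractional choices, the relaxed optimum would be about 33.4, but ad slots are indivisible.
slot 8 + slot 2: cost 5 + 3 = 8 ≤ 12, expected clicks 12 + 14 = 26.
slot 4 + slot 2: cost 8 + 3 = 11 ≤ 12, expected clicks 14 + 14 = 28.
slot 3 + slot 2: cost 7 + 3 = 10 ≤ 12, expected clicks 13 + 14 = 27.
Best is slot 4 and slot 2 with total expected clicks 28.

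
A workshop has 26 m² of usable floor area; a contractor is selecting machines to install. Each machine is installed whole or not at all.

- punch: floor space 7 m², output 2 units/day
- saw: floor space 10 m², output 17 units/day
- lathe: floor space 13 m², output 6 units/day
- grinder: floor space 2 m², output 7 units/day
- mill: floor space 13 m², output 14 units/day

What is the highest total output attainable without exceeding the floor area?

Allowing fractional choices, the relaxed optimum would be about 38.5, but machines are indivisible.
saw + mill: floor space 10 + 13 = 23 ≤ 26, output 17 + 14 = 31.
saw + grinder + mill: floor space 10 + 2 + 13 = 25 ≤ 26, output 17 + 7 + 14 = 38.
Best is saw, grinder, and mill with total output 38.

38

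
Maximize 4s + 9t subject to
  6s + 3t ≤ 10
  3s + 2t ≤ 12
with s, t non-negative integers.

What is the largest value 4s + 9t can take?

(s,t)=(0,3): 6·0+3·3=9≤10, 3·0+2·3=6≤12, objective 27.
(s,t)=(0,2): 6·0+3·2=6≤10, 3·0+2·2=4≤12, objective 18.
The best lattice point is (0,3), giving 27.

27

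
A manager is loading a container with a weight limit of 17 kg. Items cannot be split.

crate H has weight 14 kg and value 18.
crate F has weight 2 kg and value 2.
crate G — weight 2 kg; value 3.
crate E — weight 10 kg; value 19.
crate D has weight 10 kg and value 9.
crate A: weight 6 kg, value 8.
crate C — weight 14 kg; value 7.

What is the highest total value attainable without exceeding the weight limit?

Treat it as a binary knapsack problem.
Allowing fractional choices, the relaxed optimum would be about 28.7, but items are indivisible.
crate E + crate A: weight 10 + 6 = 16 ≤ 17, value 19 + 8 = 27.
crate G + crate E: weight 2 + 10 = 12 ≤ 17, value 3 + 19 = 22.
crate F + crate G + crate E: weight 2 + 2 + 10 = 14 ≤ 17, value 2 + 3 + 19 = 24.
Best is crate E and crate A with total value 27.

27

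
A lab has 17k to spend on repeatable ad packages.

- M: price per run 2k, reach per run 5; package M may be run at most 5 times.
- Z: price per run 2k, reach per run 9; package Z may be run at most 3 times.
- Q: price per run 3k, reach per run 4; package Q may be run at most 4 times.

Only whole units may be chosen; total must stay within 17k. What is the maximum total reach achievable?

52

Z has the best ratio (9/2); taking only Z gives at most 3×9 = 27 (stopped by the supply cap of 3).
Mixing does better — 5×M and 3×Z: price 16 ≤ 17, reach 5·5 + 3·9 = 52.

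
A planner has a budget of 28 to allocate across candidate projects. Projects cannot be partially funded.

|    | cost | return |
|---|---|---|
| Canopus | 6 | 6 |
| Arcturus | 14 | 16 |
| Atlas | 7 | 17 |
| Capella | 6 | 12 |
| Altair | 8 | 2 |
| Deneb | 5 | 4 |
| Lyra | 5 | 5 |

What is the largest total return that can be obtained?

45

Allowing fractional choices, the relaxed optimum would be about 46.0, but projects are indivisible.
Canopus + Atlas + Capella + Lyra: cost 6 + 7 + 6 + 5 = 24 ≤ 28, return 6 + 17 + 12 + 5 = 40.
Canopus + Atlas + Capella + Deneb: cost 6 + 7 + 6 + 5 = 24 ≤ 28, return 6 + 17 + 12 + 4 = 39.
Arcturus + Atlas + Capella: cost 14 + 7 + 6 = 27 ≤ 28, return 16 + 17 + 12 = 45.
Best is Arcturus, Atlas, and Capella with total return 45.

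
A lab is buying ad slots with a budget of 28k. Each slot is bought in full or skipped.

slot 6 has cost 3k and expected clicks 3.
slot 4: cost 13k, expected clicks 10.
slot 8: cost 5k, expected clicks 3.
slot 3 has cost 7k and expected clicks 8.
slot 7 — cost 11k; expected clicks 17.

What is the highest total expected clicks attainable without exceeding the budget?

31

Treat it as a binary knapsack problem.
slot 6 + slot 8 + slot 3 + slot 7: cost 3 + 5 + 7 + 11 = 26 ≤ 28, expected clicks 3 + 3 + 8 + 17 = 31.
slot 6 + slot 4 + slot 7: cost 3 + 13 + 11 = 27 ≤ 28, expected clicks 3 + 10 + 17 = 30.
slot 6 + slot 3 + slot 7: cost 3 + 7 + 11 = 21 ≤ 28, expected clicks 3 + 8 + 17 = 28.
Best is slot 6, slot 8, slot 3, and slot 7 with total expected clicks 31.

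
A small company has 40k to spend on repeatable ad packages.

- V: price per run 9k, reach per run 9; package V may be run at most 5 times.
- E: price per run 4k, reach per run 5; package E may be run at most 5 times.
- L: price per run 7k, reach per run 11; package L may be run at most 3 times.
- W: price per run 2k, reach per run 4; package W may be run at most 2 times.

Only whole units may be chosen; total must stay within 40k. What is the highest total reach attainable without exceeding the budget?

3×E, 3×L, and 2×W: price 37 ≤ 40, reach 3·5 + 3·11 + 2·4 = 56.
4×E, 3×L, and 1×W: price 39 ≤ 40, reach 4·5 + 3·11 + 1·4 = 57.
Best is 57.

57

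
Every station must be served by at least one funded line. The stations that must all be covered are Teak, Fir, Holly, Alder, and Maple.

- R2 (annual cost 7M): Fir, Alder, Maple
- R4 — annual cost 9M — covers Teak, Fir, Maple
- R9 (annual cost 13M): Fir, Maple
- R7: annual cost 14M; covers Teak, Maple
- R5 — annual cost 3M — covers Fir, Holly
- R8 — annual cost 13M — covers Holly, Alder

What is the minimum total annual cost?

Choose R2, R4, and R5: together they cover Teak, Fir, Holly, Alder, Maple — every station.
Total annual cost: 7 + 9 + 3 = 19.

19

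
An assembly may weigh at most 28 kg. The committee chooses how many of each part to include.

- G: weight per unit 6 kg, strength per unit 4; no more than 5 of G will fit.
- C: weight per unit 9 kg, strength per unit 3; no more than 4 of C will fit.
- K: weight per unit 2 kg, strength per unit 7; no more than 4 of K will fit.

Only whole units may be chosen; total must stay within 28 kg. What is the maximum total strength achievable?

3×G and 4×K: weight 26 ≤ 28, strength 3·4 + 4·7 = 40.
2×G and 4×K: weight 20 ≤ 28, strength 2·4 + 4·7 = 36.
Best is 40.

40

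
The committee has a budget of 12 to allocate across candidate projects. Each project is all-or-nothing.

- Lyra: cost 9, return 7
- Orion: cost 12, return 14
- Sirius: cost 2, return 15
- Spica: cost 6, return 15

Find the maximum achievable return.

Take Sirius and Spica: cost 2 + 6 = 8 ≤ 12, return 15 + 15 = 30.
No other feasible combination does better.

30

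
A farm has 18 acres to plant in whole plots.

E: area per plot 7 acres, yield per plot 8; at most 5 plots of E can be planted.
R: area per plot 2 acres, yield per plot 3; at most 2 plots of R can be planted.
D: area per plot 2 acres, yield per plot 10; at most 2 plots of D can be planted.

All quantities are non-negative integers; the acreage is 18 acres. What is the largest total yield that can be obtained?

1×E, 2×R, and 2×D: area 15 ≤ 18, yield 1·8 + 2·3 + 2·10 = 34.
2×E and 2×D: area 18 ≤ 18, yield 2·8 + 2·10 = 36.
Best is 36.

36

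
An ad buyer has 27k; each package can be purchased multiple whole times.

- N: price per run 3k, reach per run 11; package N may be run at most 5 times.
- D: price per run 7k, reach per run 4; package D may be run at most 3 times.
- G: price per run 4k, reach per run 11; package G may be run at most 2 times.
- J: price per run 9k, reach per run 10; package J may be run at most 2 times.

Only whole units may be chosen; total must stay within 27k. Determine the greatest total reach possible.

77

N has the best ratio (11/3); taking only N gives at most 5×11 = 55 (stopped by the supply cap of 5).
Mixing does better — 5×N and 2×G: price 23 ≤ 27, reach 5·11 + 2·11 = 77.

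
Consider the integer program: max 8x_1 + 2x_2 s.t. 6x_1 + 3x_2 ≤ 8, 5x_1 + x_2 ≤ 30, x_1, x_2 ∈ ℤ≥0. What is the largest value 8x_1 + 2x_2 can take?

Relaxing integrality, the LP optimum is 10.67 at (x_1,x_2) = (1.33, 0), which is not an integer point.
(x_1,x_2)=(1,0): 6·1+3·0=6≤8, 5·1+1·0=5≤30, objective 8.
(x_1,x_2)=(0,1): 6·0+3·1=3≤8, 5·0+1·1=1≤30, objective 2.
(x_1,x_2)=(0,0): 6·0+3·0=0≤8, 5·0+1·0=0≤30, objective 0.
No feasible integer point exceeds 8.

8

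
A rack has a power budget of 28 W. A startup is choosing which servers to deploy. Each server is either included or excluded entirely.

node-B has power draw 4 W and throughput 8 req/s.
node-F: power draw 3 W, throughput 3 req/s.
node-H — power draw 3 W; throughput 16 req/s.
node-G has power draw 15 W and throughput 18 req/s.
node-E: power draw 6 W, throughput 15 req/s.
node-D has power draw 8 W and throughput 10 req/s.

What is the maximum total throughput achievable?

This is an integer program with binary decision variables.
Allowing fractional choices, the relaxed optimum would be about 57.4, but servers are indivisible.
node-B + node-H + node-G + node-E: power draw 4 + 3 + 15 + 6 = 28 ≤ 28, throughput 8 + 16 + 18 + 15 = 57.
node-B + node-F + node-H + node-E + node-D: power draw 4 + 3 + 3 + 6 + 8 = 24 ≤ 28, throughput 8 + 3 + 16 + 15 + 10 = 52.
node-F + node-H + node-G + node-E: power draw 3 + 3 + 15 + 6 = 27 ≤ 28, throughput 3 + 16 + 18 + 15 = 52.
Best is node-B, node-H, node-G, and node-E with total throughput 57.

57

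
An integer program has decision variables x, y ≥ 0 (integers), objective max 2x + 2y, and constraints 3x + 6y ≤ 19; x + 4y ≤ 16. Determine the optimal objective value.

The continuous relaxation peaks at (6.33, 0) with value 12.67; rounding to a feasible lattice point costs some objective.
(x,y)=(6,0): 3·6+6·0=18≤19, 1·6+4·0=6≤16, objective 12.
(x,y)=(5,0): 3·5+6·0=15≤19, 1·5+4·0=5≤16, objective 10.
The best lattice point is (6,0), giving 12.

12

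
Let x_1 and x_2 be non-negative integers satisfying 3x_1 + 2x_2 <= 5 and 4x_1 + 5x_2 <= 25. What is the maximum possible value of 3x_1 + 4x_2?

(x_1,x_2)=(0,2): 3·0+2·2=4≤5, 4·0+5·2=10≤25, objective 8.
(x_1,x_2)=(1,1): 3·1+2·1=5≤5, 4·1+5·1=9≤25, objective 7.
(x_1,x_2)=(0,1): 3·0+2·1=2≤5, 4·0+5·1=5≤25, objective 4.
Maximum is 8 at (x_1,x_2)=(0,2).

8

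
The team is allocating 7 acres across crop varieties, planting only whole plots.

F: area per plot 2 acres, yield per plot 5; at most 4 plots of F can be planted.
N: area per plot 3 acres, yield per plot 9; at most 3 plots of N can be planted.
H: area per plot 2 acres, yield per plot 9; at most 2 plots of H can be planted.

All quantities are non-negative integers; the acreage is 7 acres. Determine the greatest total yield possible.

1×N and 2×H: area 7 ≤ 7, yield 1·9 + 2·9 = 27.
1×F and 2×H: area 6 ≤ 7, yield 1·5 + 2·9 = 23.
Best is 27.

27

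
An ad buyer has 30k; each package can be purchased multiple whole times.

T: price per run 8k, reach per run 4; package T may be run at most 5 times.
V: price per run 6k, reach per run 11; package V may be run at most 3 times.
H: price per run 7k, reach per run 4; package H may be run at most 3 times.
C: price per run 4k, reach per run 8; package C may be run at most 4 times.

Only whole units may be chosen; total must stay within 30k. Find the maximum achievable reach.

57

Take 3×V and 3×C: price 30 ≤ 30, reach 3·11 + 3·8 = 57.
No other integer combination yields more.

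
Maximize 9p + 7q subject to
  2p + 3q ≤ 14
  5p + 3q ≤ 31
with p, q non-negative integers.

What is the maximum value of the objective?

(p,q)=(6,0): 2·6+3·0=12≤14, 5·6+3·0=30≤31, objective 54.
(p,q)=(5,1): 2·5+3·1=13≤14, 5·5+3·1=28≤31, objective 52.
(p,q)=(5,0): 2·5+3·0=10≤14, 5·5+3·0=25≤31, objective 45.
(p,q)=(4,1): 2·4+3·1=11≤14, 5·4+3·1=23≤31, objective 43.
The best lattice point is (6,0), giving 54.

54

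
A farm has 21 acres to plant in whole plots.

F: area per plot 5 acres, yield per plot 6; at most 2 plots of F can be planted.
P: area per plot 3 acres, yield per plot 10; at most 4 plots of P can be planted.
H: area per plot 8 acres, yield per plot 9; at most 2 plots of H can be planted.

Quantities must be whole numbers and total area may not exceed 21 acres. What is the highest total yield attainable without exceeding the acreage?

49

P has the best ratio (10/3); taking only P gives at most 4×10 = 40 (stopped by the supply cap of 4).
Mixing does better — 4×P and 1×H: area 20 ≤ 21, yield 4·10 + 1·9 = 49.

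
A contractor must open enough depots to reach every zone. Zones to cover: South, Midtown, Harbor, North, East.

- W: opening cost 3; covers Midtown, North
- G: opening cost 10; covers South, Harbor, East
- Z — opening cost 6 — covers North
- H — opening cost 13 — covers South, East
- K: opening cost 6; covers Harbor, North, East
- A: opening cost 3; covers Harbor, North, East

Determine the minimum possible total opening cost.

13

The greedy cost-per-new-zone heuristic would pick A, W, and G for 16, but a cheaper cover exists.
Choose W and G: together they cover South, Midtown, Harbor, North, East — every zone.
Total opening cost: 3 + 10 = 13.
No cover costs less than 13.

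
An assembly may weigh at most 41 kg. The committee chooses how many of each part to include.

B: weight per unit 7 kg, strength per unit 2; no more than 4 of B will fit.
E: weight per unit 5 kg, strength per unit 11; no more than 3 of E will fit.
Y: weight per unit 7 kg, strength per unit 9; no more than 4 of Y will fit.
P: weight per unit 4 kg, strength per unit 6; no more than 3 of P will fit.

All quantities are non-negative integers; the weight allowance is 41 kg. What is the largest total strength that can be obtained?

69

E has the best ratio (11/5); taking only E gives at most 3×11 = 33 (stopped by the supply cap of 3).
Mixing does better — 3×E, 2×Y, and 3×P: weight 41 ≤ 41, strength 3·11 + 2·9 + 3·6 = 69.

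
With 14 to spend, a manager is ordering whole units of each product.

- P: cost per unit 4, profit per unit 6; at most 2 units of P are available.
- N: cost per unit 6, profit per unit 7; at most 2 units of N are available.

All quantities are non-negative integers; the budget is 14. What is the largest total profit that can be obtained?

19

2×P and 1×N: cost 14 ≤ 14, profit 2·6 + 1·7 = 19.
2×N: cost 12 ≤ 14, profit 2·7 = 14.
Best is 19.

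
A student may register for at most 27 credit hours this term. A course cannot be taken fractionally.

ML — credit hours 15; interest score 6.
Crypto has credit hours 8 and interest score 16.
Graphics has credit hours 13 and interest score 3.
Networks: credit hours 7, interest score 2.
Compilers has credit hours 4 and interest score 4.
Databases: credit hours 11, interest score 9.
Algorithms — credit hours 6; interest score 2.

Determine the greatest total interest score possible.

This is an integer program with binary decision variables.
Crypto + Databases + Algorithms: credit hours 8 + 11 + 6 = 25 ≤ 27, interest score 16 + 9 + 2 = 27.
Crypto + Compilers + Databases: credit hours 8 + 4 + 11 = 23 ≤ 27, interest score 16 + 4 + 9 = 29.
Crypto + Networks + Databases: credit hours 8 + 7 + 11 = 26 ≤ 27, interest score 16 + 2 + 9 = 27.
Best is Crypto, Compilers, and Databases with total interest score 29.

29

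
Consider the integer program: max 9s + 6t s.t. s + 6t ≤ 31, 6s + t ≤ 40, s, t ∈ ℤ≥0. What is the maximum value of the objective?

The continuous relaxation peaks at (5.97, 4.17) with value 78.77; rounding to a feasible lattice point costs some objective.
(s,t)=(6,4): 1·6+6·4=30≤31, 6·6+1·4=40≤40, objective 78.
(s,t)=(6,3): 1·6+6·3=24≤31, 6·6+1·3=39≤40, objective 72.
(s,t)=(5,4): 1·5+6·4=29≤31, 6·5+1·4=34≤40, objective 69.
(s,t)=(5,3): 1·5+6·3=23≤31, 6·5+1·3=33≤40, objective 63.
Maximum is 78 at (s,t)=(6,4).

78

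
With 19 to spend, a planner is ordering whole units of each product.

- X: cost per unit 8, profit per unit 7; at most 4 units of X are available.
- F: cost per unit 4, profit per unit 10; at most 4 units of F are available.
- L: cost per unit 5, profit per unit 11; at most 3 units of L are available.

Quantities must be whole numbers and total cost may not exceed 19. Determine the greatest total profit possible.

F has the best ratio (10/4); taking only F gives at most 4×10 = 40 (stopped by the cost limit).
Mixing does better — 1×F and 3×L: cost 19 ≤ 19, profit 1·10 + 3·11 = 43.

43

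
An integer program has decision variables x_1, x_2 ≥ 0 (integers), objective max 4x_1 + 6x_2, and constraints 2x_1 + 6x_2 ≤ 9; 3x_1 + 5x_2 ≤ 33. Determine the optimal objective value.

Relaxing integrality, the LP optimum is 18.00 at (x_1,x_2) = (4.5, 0), which is not an integer point.
(x_1,x_2)=(4,0): 2·4+6·0=8≤9, 3·4+5·0=12≤33, objective 16.
(x_1,x_2)=(3,0): 2·3+6·0=6≤9, 3·3+5·0=9≤33, objective 12.
No feasible integer point exceeds 16.

16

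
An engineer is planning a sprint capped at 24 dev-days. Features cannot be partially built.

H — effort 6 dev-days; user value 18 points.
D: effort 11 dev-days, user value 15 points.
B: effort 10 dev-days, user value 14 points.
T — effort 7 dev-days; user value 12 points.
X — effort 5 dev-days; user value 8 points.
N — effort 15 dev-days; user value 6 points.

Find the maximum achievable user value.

Take H, D, and T: effort 6 + 11 + 7 = 24 ≤ 24, user value 18 + 15 + 12 = 45.
No other feasible combination does better.

45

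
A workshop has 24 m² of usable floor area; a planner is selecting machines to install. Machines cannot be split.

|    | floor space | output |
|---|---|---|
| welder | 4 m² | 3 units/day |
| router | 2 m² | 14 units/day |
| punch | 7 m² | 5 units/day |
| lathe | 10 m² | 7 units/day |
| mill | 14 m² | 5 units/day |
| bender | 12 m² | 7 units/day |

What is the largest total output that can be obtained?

29

This is a 0-1 knapsack instance.
Allowing fractional choices, the relaxed optimum would be about 29.6, but machines are indivisible.
welder + router + punch + lathe: floor space 4 + 2 + 7 + 10 = 23 ≤ 24, output 3 + 14 + 5 + 7 = 29.
router + punch + lathe: floor space 2 + 7 + 10 = 19 ≤ 24, output 14 + 5 + 7 = 26.
router + lathe + bender: floor space 2 + 10 + 12 = 24 ≤ 24, output 14 + 7 + 7 = 28.
Best is welder, router, punch, and lathe with total output 29.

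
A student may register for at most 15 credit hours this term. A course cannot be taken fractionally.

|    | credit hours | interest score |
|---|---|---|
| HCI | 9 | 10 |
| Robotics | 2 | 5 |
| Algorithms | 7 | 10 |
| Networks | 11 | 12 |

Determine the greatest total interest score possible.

17

Robotics + Algorithms: credit hours 2 + 7 = 9 ≤ 15, interest score 5 + 10 = 15.
Robotics + Networks: credit hours 2 + 11 = 13 ≤ 15, interest score 5 + 12 = 17.
HCI + Robotics: credit hours 9 + 2 = 11 ≤ 15, interest score 10 + 5 = 15.
Best is Robotics and Networks with total interest score 17.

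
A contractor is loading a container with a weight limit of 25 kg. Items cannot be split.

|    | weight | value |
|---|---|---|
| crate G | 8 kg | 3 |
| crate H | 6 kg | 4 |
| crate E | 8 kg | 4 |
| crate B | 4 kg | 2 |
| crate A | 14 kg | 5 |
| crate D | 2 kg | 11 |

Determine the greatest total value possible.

22

Treat it as a binary knapsack problem.
crate G + crate H + crate E + crate D: weight 8 + 6 + 8 + 2 = 24 ≤ 25, value 3 + 4 + 4 + 11 = 22.
crate H + crate E + crate B + crate D: weight 6 + 8 + 4 + 2 = 20 ≤ 25, value 4 + 4 + 2 + 11 = 21.
Best is crate G, crate H, crate E, and crate D with total value 22.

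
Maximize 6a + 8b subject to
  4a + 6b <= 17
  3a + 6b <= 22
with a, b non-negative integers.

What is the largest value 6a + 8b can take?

Relaxing integrality, the LP optimum is 25.50 at (a,b) = (4.25, 0), which is not an integer point.
(a,b)=(4,0): 4·4+6·0=16≤17, 3·4+6·0=12≤22, objective 24.
(a,b)=(3,0): 4·3+6·0=12≤17, 3·3+6·0=9≤22, objective 18.
The best lattice point is (4,0), giving 24.

24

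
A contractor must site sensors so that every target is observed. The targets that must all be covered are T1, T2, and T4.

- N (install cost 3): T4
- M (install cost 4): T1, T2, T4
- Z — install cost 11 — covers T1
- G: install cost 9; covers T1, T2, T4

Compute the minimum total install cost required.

M alone covers T1, T2, T4 — every target.
Total install cost: 4.
No cover costs less than 4.

4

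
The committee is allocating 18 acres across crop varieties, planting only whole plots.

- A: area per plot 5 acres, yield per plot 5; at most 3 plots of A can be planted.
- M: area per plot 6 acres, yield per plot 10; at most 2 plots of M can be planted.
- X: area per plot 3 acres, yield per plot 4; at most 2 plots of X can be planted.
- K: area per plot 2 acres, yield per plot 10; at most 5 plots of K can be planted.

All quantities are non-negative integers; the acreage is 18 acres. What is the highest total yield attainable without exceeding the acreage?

This is a bounded integer knapsack.
Take 1×M and 5×K: area 16 ≤ 18, yield 1·10 + 5·10 = 60.
K has the best ratio (10/2) and is taken to its limit of 5; remaining capacity is filled optimally with the others.

60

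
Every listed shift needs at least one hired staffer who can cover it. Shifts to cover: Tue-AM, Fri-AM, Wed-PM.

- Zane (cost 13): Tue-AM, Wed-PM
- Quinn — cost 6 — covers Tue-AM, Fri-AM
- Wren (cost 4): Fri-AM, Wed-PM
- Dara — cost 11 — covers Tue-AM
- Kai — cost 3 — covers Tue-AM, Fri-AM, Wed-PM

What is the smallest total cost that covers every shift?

This is a weighted set-cover instance.
Kai alone covers Tue-AM, Fri-AM, Wed-PM — every shift.
Total cost: 3.
No cover costs less than 3.

3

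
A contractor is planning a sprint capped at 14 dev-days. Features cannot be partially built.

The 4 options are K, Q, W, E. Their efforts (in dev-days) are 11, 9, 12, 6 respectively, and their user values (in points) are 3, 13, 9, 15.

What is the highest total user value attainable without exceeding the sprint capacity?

W: effort 12 ≤ 14, user value 9.
Q: effort 9 ≤ 14, user value 13.
E: effort 6 ≤ 14, user value 15.
Best is E with total user value 15.

15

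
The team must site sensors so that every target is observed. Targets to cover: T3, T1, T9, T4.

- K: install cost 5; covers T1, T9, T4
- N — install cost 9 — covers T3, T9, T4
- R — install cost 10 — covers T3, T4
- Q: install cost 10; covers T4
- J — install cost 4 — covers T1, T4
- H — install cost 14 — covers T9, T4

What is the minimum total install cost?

13

Choose N and J: together they cover T3, T1, T9, T4 — every target.
Total install cost: 9 + 4 = 13.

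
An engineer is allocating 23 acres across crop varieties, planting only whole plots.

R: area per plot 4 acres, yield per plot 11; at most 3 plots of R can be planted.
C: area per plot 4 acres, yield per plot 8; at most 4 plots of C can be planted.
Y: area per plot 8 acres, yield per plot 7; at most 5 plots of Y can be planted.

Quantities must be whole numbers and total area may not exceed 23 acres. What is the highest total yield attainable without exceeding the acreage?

49

This is a bounded integer knapsack.
R has the best ratio (11/4); taking only R gives at most 3×11 = 33 (stopped by the supply cap of 3).
Mixing does better — 3×R and 2×C: area 20 ≤ 23, yield 3·11 + 2·8 = 49.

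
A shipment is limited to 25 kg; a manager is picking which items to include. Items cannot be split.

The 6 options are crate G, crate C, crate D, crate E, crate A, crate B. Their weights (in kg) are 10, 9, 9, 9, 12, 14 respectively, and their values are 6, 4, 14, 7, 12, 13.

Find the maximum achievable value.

27

Allowing fractional choices, the relaxed optimum would be about 29.7, but items are indivisible.
crate D + crate B: weight 9 + 14 = 23 ≤ 25, value 14 + 13 = 27.
crate D + crate A: weight 9 + 12 = 21 ≤ 25, value 14 + 12 = 26.
crate D + crate E: weight 9 + 9 = 18 ≤ 25, value 14 + 7 = 21.
Best is crate D and crate B with total value 27.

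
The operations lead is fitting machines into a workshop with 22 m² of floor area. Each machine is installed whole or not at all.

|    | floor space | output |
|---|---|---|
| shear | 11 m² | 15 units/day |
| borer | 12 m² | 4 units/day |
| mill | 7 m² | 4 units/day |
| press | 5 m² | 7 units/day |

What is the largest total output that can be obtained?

Take shear and press: floor space 11 + 5 = 16 ≤ 22, output 15 + 7 = 22.
No other feasible combination does better.

22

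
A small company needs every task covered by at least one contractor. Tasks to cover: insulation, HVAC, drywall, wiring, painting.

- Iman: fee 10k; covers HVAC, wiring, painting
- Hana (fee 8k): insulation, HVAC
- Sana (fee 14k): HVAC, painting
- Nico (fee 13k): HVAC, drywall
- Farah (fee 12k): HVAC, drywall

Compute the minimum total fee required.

Choose Iman, Hana, and Farah: together they cover insulation, HVAC, drywall, wiring, painting — every task.
Total fee: 10 + 8 + 12 = 30.
No cover costs less than 30.

30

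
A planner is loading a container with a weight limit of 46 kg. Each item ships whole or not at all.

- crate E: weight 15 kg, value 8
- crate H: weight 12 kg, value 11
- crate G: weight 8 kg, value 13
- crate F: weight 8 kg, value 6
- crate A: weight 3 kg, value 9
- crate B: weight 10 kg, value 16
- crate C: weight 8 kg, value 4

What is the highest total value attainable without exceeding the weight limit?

Take crate H, crate G, crate F, crate A, and crate B: weight 12 + 8 + 8 + 3 + 10 = 41 ≤ 46, value 11 + 13 + 6 + 9 + 16 = 55.
No other feasible combination does better.

55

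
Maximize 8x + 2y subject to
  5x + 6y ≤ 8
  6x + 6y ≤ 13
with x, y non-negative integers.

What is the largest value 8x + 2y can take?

8

(x,y)=(1,0) is feasible, giving 8.
(x,y)=(0,1) is feasible, giving 2.
(x,y)=(0,0) is feasible, giving 0.
No feasible integer point exceeds 8.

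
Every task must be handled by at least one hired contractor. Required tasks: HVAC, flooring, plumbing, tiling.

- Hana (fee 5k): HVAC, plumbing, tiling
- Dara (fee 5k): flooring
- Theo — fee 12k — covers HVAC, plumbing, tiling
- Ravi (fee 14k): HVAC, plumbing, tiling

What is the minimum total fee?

This is a weighted set-cover instance.
Choose Hana and Dara: together they cover HVAC, flooring, plumbing, tiling — every task.
Total fee: 5 + 5 = 10.
No cover costs less than 10.

10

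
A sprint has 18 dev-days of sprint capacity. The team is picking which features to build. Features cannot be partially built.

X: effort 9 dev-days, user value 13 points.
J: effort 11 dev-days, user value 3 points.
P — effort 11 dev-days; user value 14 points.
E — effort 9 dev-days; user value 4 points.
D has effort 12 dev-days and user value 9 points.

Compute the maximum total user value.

17

Allowing fractional choices, the relaxed optimum would be about 24.5, but features are indivisible.
P: effort 11 ≤ 18, user value 14.
X + E: effort 9 + 9 = 18 ≤ 18, user value 13 + 4 = 17.
Best is X and E with total user value 17.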